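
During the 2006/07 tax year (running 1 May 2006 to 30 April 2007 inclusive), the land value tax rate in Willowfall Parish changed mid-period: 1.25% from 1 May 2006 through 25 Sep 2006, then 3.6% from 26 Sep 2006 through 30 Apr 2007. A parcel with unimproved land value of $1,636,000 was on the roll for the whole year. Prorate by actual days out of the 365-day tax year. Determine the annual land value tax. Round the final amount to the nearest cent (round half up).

1 May – 25 Sep 2006: 148 days at 1.25% → $1,636,000 × 1.25% × 148/365 = $8,292.0548
26 Sep 2006 – 30 Apr 2007: 217 days at 3.6% → $1,636,000 × 3.6% × 217/365 = $35,014.8822
Total = $43,306.9370

$43,306.94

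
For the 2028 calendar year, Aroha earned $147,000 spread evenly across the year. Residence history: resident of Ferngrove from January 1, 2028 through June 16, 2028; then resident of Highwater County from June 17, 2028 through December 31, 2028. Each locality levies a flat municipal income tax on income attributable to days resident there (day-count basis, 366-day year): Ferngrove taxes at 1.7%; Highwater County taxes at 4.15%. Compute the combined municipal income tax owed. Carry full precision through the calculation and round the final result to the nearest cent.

$4,447.35

Ferngrove, January 1 – June 16, 2028: 168 days → $147,000 × 1.7% × 168/366 = $1,147.0820
Highwater County, June 17 – December 31, 2028: 198 days → $147,000 × 4.15% × 198/366 = $3,300.2705
Total = $4,447.3525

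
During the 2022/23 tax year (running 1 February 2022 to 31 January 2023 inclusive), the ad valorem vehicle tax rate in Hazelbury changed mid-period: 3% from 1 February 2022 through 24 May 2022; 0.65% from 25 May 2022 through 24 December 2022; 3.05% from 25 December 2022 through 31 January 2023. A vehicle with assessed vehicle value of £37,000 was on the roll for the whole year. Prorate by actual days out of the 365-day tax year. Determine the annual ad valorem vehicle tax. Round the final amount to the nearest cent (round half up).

1 February – 24 May 2022: 113 days at 3% → £37,000 × 3% × 113/365 = £343.6438
25 May – 24 December 2022: 214 days at 0.65% → £37,000 × 0.65% × 214/365 = £141.0055
25 December 2022 – 31 January 2023: 38 days at 3.05% → £37,000 × 3.05% × 38/365 = £117.4877
Total = £602.1370

£602.14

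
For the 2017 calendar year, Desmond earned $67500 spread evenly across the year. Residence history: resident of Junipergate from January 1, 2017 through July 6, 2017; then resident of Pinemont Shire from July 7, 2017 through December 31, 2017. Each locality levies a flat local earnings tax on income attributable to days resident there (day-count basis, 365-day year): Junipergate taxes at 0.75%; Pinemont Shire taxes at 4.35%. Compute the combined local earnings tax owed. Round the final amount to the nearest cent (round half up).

$1691.29

Junipergate, January 1 – July 6, 2017: 187 days → $67500 × 0.75% × 187/365 = $259.3664
Pinemont Shire, July 7 – December 31, 2017: 178 days → $67500 × 4.35% × 178/365 = $1431.9247
Total = $1691.2911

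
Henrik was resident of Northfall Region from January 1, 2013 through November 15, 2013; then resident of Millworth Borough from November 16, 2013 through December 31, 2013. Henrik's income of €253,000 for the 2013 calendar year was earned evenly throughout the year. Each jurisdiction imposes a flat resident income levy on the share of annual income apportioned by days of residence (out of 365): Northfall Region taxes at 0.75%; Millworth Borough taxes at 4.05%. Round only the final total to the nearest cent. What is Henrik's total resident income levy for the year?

Northfall Region, January 1 – November 15, 2013: 319 days → €253,000 × 0.75% × 319/365 = €1,658.3630
Millworth Borough, November 16 – December 31, 2013: 46 days → €253,000 × 4.05% × 46/365 = €1,291.3397
Total = €2,949.7027

€2,949.70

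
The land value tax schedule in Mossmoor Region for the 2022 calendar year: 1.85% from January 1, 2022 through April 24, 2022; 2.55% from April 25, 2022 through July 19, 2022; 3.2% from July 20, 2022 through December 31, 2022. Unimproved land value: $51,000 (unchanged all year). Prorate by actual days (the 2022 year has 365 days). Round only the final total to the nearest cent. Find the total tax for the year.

$1,338.85

January 1 – April 24, 2022: 114 days at 1.85% → $51,000 × 1.85% × 114/365 = $294.6822
April 25 – July 19, 2022: 86 days at 2.55% → $51,000 × 2.55% × 86/365 = $306.4192
July 20 – December 31, 2022: 165 days at 3.2% → $51,000 × 3.2% × 165/365 = $737.7534
Total = $1,338.8548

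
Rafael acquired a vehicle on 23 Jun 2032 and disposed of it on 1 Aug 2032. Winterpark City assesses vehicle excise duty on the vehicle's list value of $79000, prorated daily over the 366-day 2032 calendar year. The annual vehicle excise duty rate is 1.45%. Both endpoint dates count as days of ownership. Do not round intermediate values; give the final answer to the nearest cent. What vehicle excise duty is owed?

Days held (23 Jun – 1 Aug 2032): 40 out of 366
Tax = $79000 × 1.45% × 40/366 = $125.1913

$125.19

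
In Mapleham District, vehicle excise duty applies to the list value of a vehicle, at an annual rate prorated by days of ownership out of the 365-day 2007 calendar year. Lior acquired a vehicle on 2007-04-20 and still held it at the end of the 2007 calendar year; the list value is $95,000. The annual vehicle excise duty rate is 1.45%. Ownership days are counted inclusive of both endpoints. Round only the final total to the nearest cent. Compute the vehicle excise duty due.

$966.14

Days held (2007-04-20 to 2007-12-31): 256 out of 365
Tax = $95,000 × 1.45% × 256/365 = $966.1370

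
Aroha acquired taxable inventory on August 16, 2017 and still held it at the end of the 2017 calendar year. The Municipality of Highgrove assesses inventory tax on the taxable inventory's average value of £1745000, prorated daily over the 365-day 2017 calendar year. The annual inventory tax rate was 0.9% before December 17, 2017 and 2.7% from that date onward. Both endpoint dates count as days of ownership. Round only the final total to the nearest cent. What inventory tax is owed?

August 16 – December 16, 2017: 123 days at 0.9% → £1745000 × 0.9% × 123/365 = £5292.3699
December 17 – December 31, 2017: 15 days at 2.7% → £1745000 × 2.7% × 15/365 = £1936.2329
Total = £7228.6027

£7228.60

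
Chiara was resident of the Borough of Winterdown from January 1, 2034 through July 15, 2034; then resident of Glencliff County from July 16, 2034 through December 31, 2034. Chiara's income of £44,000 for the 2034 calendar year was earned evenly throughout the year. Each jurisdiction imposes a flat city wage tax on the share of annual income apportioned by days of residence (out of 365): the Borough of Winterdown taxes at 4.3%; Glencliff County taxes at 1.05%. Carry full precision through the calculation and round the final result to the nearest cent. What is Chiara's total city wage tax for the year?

£1,229.89

The Borough of Winterdown, January 1 – July 15, 2034: 196 days → £44,000 × 4.3% × 196/365 = £1,015.9781
Glencliff County, July 16 – December 31, 2034: 169 days → £44,000 × 1.05% × 169/365 = £213.9123
Total = £1,229.8904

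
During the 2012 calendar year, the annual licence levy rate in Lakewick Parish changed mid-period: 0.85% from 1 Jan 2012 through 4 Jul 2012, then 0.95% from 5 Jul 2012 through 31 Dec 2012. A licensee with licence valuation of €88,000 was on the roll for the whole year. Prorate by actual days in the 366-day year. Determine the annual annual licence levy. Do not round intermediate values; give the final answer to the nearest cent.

1 Jan – 4 Jul 2012: 186 days at 0.85% → €88,000 × 0.85% × 186/366 = €380.1311
5 Jul – 31 Dec 2012: 180 days at 0.95% → €88,000 × 0.95% × 180/366 = €411.1475
Total = €791.2787

€791.28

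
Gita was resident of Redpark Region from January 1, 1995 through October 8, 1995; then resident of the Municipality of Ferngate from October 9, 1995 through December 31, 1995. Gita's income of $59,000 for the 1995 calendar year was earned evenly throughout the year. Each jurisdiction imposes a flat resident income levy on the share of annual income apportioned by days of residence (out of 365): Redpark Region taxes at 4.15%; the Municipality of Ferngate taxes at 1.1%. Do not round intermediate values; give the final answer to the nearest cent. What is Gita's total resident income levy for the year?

$2,034.37

Redpark Region, January 1 – October 8, 1995: 281 days → $59,000 × 4.15% × 281/365 = $1,885.0096
The Municipality of Ferngate, October 9 – December 31, 1995: 84 days → $59,000 × 1.1% × 84/365 = $149.3589
Total = $2,034.3685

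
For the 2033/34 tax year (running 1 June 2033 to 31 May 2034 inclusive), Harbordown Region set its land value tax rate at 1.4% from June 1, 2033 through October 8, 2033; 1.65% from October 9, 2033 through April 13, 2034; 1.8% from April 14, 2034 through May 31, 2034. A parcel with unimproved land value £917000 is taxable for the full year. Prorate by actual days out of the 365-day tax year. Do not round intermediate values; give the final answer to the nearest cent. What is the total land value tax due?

£14494.88

June 1 – October 8, 2033: 130 days at 1.4% → £917000 × 1.4% × 130/365 = £4572.4384
October 9, 2033 – April 13, 2034: 187 days at 1.65% → £917000 × 1.65% × 187/365 = £7751.7904
April 14 – May 31, 2034: 48 days at 1.8% → £917000 × 1.8% × 48/365 = £2170.6521
Total = £14494.8808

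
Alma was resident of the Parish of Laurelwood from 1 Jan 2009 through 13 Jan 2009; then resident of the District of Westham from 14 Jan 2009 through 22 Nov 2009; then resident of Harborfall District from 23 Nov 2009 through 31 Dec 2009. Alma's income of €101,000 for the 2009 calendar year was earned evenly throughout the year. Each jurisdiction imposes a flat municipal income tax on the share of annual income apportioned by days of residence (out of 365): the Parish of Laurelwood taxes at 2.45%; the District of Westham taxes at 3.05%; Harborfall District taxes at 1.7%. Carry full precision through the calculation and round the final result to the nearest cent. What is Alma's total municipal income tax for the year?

The Parish of Laurelwood, 1 Jan – 13 Jan 2009: 13 days → €101,000 × 2.45% × 13/365 = €88.1329
The District of Westham, 14 Jan – 22 Nov 2009: 313 days → €101,000 × 3.05% × 313/365 = €2,641.6342
Harborfall District, 23 Nov – 31 Dec 2009: 39 days → €101,000 × 1.7% × 39/365 = €183.4603
Total = €2,913.2274

€2,913.23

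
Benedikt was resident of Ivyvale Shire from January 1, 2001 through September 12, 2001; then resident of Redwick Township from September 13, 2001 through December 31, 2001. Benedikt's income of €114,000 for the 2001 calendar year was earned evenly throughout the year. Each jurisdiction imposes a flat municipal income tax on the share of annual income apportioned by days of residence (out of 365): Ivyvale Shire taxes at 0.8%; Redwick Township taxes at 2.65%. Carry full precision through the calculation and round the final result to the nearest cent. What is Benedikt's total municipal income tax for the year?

€1,547.59

Ivyvale Shire, January 1 – September 12, 2001: 255 days → €114,000 × 0.8% × 255/365 = €637.1507
Redwick Township, September 13 – December 31, 2001: 110 days → €114,000 × 2.65% × 110/365 = €910.4384
Total = €1,547.5890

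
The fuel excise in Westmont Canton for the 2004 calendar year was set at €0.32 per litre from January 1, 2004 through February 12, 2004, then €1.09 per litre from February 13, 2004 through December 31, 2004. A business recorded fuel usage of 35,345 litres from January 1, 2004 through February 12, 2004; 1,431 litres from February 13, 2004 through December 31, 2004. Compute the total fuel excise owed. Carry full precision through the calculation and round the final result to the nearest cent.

January 1 – February 12, 2004: 35,345 litres at €0.32/litre → €11,310.40
February 13 – December 31, 2004: 1,431 litres at €1.09/litre → €1,559.79

€12,870.19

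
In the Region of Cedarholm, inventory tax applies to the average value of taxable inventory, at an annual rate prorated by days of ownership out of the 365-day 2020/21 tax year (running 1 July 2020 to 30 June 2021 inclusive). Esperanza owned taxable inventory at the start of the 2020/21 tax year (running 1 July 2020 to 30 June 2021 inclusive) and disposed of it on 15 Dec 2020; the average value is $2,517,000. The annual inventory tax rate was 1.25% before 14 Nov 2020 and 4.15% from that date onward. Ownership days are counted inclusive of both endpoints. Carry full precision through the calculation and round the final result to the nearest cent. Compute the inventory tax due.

1 Jul – 13 Nov 2020: 136 days at 1.25% → $2,517,000 × 1.25% × 136/365 = $11,723.0137
14 Nov – 15 Dec 2020: 32 days at 4.15% → $2,517,000 × 4.15% × 32/365 = $9,157.7425
Total = $20,880.7562

$20,880.76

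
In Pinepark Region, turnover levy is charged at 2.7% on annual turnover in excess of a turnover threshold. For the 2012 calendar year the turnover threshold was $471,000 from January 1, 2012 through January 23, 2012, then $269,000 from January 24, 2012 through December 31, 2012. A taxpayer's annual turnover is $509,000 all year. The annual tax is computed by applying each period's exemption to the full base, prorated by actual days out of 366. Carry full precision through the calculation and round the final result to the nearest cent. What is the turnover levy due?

January 1 – January 23, 2012: 23 days, exemption $471,000 → ($509,000 − $471,000) × 2.7% × 23/366 = $64.4754
January 24 – December 31, 2012: 343 days, exemption $269,000 → ($509,000 − $269,000) × 2.7% × 343/366 = $6,072.7869
Total = $6,137.2623

$6,137.26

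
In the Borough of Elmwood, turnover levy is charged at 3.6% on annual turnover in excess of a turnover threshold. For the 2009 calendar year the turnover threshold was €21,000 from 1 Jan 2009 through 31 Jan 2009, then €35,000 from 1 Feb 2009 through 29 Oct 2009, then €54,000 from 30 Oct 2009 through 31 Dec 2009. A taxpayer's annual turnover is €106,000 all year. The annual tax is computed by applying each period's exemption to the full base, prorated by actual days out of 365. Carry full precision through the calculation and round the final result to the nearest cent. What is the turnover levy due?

€2,480.75

1 Jan – 31 Jan 2009: 31 days, exemption €21,000 → (€106,000 − €21,000) × 3.6% × 31/365 = €259.8904
1 Feb – 29 Oct 2009: 271 days, exemption €35,000 → (€106,000 − €35,000) × 3.6% × 271/365 = €1,897.7425
30 Oct – 31 Dec 2009: 63 days, exemption €54,000 → (€106,000 − €54,000) × 3.6% × 63/365 = €323.1123
Total = €2,480.7452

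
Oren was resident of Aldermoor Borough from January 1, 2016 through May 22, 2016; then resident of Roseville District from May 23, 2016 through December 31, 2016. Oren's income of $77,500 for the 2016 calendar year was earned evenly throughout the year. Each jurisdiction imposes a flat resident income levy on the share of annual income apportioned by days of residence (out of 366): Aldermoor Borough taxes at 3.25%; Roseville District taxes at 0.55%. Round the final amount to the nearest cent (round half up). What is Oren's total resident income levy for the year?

Aldermoor Borough, January 1 – May 22, 2016: 143 days → $77,500 × 3.25% × 143/366 = $984.1018
Roseville District, May 23 – December 31, 2016: 223 days → $77,500 × 0.55% × 223/366 = $259.7097
Total = $1,243.8115

$1,243.81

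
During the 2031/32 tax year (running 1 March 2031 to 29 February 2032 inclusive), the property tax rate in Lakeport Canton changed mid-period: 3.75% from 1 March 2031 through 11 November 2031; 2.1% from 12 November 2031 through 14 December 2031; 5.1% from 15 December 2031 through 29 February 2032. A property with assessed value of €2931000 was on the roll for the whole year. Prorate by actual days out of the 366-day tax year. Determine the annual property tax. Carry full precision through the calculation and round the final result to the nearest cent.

1 March – 11 November 2031: 256 days at 3.75% → €2931000 × 3.75% × 256/366 = €76878.6885
12 November – 14 December 2031: 33 days at 2.1% → €2931000 × 2.1% × 33/366 = €5549.6803
15 December 2031 – 29 February 2032: 77 days at 5.1% → €2931000 × 5.1% × 77/366 = €31448.1885
Total = €113876.5574

€113876.56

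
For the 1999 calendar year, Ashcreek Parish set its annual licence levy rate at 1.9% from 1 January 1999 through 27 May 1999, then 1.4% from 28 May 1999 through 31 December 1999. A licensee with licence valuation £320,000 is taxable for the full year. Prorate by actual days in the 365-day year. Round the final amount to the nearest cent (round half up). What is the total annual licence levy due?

£5,124.38

1 January – 27 May 1999: 147 days at 1.9% → £320,000 × 1.9% × 147/365 = £2,448.6575
28 May – 31 December 1999: 218 days at 1.4% → £320,000 × 1.4% × 218/365 = £2,675.7260
Total = £5,124.3836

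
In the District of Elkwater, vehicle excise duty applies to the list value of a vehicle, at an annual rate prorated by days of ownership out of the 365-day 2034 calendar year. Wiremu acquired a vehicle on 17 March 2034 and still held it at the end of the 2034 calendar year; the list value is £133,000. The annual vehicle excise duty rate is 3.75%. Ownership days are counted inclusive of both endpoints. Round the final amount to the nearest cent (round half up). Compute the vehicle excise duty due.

£3,962.67

Days held (17 March – 31 December 2034): 290 out of 365
Tax = £133,000 × 3.75% × 290/365 = £3,962.6712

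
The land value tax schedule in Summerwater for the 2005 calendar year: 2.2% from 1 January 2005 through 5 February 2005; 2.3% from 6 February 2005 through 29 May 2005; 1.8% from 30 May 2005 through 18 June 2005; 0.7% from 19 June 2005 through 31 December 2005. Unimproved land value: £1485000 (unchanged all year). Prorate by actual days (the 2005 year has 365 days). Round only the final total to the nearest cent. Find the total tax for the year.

£20842.89

1 January – 5 February 2005: 36 days at 2.2% → £1485000 × 2.2% × 36/365 = £3222.2466
6 February – 29 May 2005: 113 days at 2.3% → £1485000 × 2.3% × 113/365 = £10574.0137
30 May – 18 June 2005: 20 days at 1.8% → £1485000 × 1.8% × 20/365 = £1464.6575
19 June – 31 December 2005: 196 days at 0.7% → £1485000 × 0.7% × 196/365 = £5581.9726
Total = £20842.8904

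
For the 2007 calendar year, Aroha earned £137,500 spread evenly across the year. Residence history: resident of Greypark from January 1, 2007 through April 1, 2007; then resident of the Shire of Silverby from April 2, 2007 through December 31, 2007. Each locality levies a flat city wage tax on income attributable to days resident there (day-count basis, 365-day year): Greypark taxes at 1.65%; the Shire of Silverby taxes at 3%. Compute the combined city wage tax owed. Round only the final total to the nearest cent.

Greypark, January 1 – April 1, 2007: 91 days → £137,500 × 1.65% × 91/365 = £565.6336
The Shire of Silverby, April 2 – December 31, 2007: 274 days → £137,500 × 3% × 274/365 = £3,096.5753
Total = £3,662.2089

£3,662.21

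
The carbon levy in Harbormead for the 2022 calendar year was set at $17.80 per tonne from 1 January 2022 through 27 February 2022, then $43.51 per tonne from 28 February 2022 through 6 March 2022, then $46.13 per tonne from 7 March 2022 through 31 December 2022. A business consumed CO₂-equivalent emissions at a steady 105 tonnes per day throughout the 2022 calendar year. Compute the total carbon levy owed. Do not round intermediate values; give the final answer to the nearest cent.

$1593476.85

1 January – 27 February 2022: 58 days × 105 tonnes/day = 6,090 tonnes at $17.80/tonne → $108402.00
28 February – 6 March 2022: 7 days × 105 tonnes/day = 735 tonnes at $43.51/tonne → $31979.85
7 March – 31 December 2022: 300 days × 105 tonnes/day = 31,500 tonnes at $46.13/tonne → $1453095.00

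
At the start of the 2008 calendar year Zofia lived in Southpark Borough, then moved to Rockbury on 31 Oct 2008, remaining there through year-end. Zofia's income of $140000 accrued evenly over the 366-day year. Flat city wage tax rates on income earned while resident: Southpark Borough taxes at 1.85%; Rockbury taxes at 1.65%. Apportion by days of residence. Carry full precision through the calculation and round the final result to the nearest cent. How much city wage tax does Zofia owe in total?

$2542.57

Southpark Borough, 1 Jan – 30 Oct 2008: 304 days → $140000 × 1.85% × 304/366 = $2151.2568
Rockbury, 31 Oct – 31 Dec 2008: 62 days → $140000 × 1.65% × 62/366 = $391.3115
Total = $2542.5683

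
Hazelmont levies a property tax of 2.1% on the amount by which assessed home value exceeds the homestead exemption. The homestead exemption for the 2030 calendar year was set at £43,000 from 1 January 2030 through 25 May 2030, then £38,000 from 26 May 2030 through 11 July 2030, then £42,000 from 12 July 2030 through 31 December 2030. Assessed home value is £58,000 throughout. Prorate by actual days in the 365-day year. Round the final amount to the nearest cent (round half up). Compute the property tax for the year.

1 January – 25 May 2030: 145 days, exemption £43,000 → (£58,000 − £43,000) × 2.1% × 145/365 = £125.1370
26 May – 11 July 2030: 47 days, exemption £38,000 → (£58,000 − £38,000) × 2.1% × 47/365 = £54.0822
12 July – 31 December 2030: 173 days, exemption £42,000 → (£58,000 − £42,000) × 2.1% × 173/365 = £159.2548
Total = £338.4740

£338.47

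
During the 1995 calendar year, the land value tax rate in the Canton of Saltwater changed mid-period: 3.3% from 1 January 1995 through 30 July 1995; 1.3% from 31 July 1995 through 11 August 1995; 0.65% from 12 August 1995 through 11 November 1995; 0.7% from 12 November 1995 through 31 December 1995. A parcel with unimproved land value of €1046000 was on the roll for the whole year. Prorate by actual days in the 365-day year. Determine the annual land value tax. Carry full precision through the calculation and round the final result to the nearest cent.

1 January – 30 July 1995: 211 days at 3.3% → €1046000 × 3.3% × 211/365 = €19954.2411
31 July – 11 August 1995: 12 days at 1.3% → €1046000 × 1.3% × 12/365 = €447.0575
12 August – 11 November 1995: 92 days at 0.65% → €1046000 × 0.65% × 92/365 = €1713.7205
12 November – 31 December 1995: 50 days at 0.7% → €1046000 × 0.7% × 50/365 = €1003.0137
Total = €23118.0329

€23118.03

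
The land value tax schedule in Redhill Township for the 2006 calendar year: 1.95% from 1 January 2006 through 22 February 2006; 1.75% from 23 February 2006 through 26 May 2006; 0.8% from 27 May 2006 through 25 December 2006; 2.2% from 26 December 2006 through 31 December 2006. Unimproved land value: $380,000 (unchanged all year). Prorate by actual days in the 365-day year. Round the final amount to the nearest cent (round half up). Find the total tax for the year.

$4,681.81

1 January – 22 February 2006: 53 days at 1.95% → $380,000 × 1.95% × 53/365 = $1,075.9726
23 February – 26 May 2006: 93 days at 1.75% → $380,000 × 1.75% × 93/365 = $1,694.3836
27 May – 25 December 2006: 213 days at 0.8% → $380,000 × 0.8% × 213/365 = $1,774.0274
26 December – 31 December 2006: 6 days at 2.2% → $380,000 × 2.2% × 6/365 = $137.4247
Total = $4,681.8082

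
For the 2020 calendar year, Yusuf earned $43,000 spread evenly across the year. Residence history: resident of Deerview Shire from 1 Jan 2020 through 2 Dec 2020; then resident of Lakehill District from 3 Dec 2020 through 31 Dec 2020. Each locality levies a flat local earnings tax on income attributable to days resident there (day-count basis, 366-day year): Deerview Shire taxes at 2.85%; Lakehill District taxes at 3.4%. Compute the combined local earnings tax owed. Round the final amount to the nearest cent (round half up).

$1,244.24

Deerview Shire, 1 Jan – 2 Dec 2020: 337 days → $43,000 × 2.85% × 337/366 = $1,128.3975
Lakehill District, 3 Dec – 31 Dec 2020: 29 days → $43,000 × 3.4% × 29/366 = $115.8415
Total = $1,244.2391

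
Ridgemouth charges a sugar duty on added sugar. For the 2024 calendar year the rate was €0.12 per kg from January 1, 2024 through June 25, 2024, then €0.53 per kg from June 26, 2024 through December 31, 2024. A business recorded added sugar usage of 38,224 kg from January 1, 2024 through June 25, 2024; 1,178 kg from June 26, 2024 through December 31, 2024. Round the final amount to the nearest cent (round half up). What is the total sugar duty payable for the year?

January 1 – June 25, 2024: 38,224 kg at €0.12/kg → €4,586.88
June 26 – December 31, 2024: 1,178 kg at €0.53/kg → €624.34

€5,211.22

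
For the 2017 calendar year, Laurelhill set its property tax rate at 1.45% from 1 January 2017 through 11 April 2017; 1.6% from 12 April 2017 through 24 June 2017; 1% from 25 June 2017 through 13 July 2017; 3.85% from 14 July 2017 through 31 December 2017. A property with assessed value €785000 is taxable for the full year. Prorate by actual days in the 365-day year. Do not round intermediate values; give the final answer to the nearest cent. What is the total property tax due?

€20263.75

1 January – 11 April 2017: 101 days at 1.45% → €785000 × 1.45% × 101/365 = €3149.6781
12 April – 24 June 2017: 74 days at 1.6% → €785000 × 1.6% × 74/365 = €2546.4110
25 June – 13 July 2017: 19 days at 1% → €785000 × 1% × 19/365 = €408.6301
14 July – 31 December 2017: 171 days at 3.85% → €785000 × 3.85% × 171/365 = €14159.0342
Total = €20263.7534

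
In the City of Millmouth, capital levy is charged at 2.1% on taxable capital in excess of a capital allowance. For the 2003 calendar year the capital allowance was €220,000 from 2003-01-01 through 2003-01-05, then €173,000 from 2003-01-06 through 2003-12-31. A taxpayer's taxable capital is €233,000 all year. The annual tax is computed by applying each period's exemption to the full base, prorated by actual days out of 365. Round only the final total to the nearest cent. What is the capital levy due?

2003-01-01 to 2003-01-05: 5 days, exemption €220,000 → (€233,000 − €220,000) × 2.1% × 5/365 = €3.7397
2003-01-06 to 2003-12-31: 360 days, exemption €173,000 → (€233,000 − €173,000) × 2.1% × 360/365 = €1,242.7397
Total = €1,246.4795

€1,246.48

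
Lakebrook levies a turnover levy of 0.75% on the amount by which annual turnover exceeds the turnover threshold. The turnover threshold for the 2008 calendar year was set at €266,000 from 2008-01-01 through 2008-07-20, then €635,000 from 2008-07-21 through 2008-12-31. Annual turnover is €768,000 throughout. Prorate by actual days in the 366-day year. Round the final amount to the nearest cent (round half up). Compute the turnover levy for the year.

2008-01-01 to 2008-07-20: 202 days, exemption €266,000 → (€768,000 − €266,000) × 0.75% × 202/366 = €2,077.9508
2008-07-21 to 2008-12-31: 164 days, exemption €635,000 → (€768,000 − €635,000) × 0.75% × 164/366 = €446.9672
Total = €2,524.9180

€2,524.92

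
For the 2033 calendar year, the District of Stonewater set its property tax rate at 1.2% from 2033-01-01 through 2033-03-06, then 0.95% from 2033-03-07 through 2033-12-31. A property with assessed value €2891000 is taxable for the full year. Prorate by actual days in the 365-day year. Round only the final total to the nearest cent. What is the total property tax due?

€28751.59

2033-01-01 to 2033-03-06: 65 days at 1.2% → €2891000 × 1.2% × 65/365 = €6178.0274
2033-03-07 to 2033-12-31: 300 days at 0.95% → €2891000 × 0.95% × 300/365 = €22573.5616
Total = €28751.5890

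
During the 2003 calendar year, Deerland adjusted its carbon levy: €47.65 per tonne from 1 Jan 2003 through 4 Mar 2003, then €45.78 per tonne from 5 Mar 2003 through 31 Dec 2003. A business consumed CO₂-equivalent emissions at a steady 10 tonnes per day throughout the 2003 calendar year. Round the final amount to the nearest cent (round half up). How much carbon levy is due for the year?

€168,275.10

1 Jan – 4 Mar 2003: 63 days × 10 tonnes/day = 630 tonnes at €47.65/tonne → €30,019.50
5 Mar – 31 Dec 2003: 302 days × 10 tonnes/day = 3,020 tonnes at €45.78/tonne → €138,255.60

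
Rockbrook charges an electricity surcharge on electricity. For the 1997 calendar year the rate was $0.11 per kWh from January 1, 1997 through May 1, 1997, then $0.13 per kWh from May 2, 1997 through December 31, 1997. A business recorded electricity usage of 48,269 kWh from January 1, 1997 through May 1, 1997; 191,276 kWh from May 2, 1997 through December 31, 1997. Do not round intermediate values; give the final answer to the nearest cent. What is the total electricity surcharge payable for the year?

$30,175.47

January 1 – May 1, 1997: 48,269 kWh at $0.11/kWh → $5,309.59
May 2 – December 31, 1997: 191,276 kWh at $0.13/kWh → $24,865.88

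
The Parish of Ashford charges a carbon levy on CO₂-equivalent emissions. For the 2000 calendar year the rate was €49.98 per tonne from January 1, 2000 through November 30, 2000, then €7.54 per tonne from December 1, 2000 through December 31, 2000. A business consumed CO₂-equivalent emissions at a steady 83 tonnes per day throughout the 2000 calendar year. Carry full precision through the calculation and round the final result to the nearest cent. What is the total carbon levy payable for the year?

January 1 – November 30, 2000: 335 days × 83 tonnes/day = 27,805 tonnes at €49.98/tonne → €1389693.90
December 1 – December 31, 2000: 31 days × 83 tonnes/day = 2,573 tonnes at €7.54/tonne → €19400.42

€1409094.32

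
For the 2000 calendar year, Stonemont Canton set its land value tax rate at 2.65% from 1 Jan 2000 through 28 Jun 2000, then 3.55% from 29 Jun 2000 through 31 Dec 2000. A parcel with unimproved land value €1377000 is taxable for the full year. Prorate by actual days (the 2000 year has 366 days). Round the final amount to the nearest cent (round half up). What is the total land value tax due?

€42788.58

1 Jan – 28 Jun 2000: 180 days at 2.65% → €1377000 × 2.65% × 180/366 = €17946.1475
29 Jun – 31 Dec 2000: 186 days at 3.55% → €1377000 × 3.55% × 186/366 = €24842.4344
Total = €42788.5820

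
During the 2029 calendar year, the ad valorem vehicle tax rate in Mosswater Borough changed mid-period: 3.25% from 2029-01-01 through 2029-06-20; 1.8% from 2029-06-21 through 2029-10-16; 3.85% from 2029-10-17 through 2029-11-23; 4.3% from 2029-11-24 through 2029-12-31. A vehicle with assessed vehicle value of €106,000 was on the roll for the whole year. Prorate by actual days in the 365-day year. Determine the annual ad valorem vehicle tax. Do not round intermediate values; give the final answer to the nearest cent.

2029-01-01 to 2029-06-20: 171 days at 3.25% → €106,000 × 3.25% × 171/365 = €1,613.9589
2029-06-21 to 2029-10-16: 118 days at 1.8% → €106,000 × 1.8% × 118/365 = €616.8329
2029-10-17 to 2029-11-23: 38 days at 3.85% → €106,000 × 3.85% × 38/365 = €424.8712
2029-11-24 to 2029-12-31: 38 days at 4.3% → €106,000 × 4.3% × 38/365 = €474.5315
Total = €3,130.1945

€3,130.19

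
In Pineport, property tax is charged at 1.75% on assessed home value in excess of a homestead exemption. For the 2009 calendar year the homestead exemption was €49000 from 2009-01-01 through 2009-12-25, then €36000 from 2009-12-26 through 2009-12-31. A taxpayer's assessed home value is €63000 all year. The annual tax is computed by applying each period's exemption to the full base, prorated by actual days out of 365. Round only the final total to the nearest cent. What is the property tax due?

2009-01-01 to 2009-12-25: 359 days, exemption €49000 → (€63000 − €49000) × 1.75% × 359/365 = €240.9726
2009-12-26 to 2009-12-31: 6 days, exemption €36000 → (€63000 − €36000) × 1.75% × 6/365 = €7.7671
Total = €248.7397

€248.74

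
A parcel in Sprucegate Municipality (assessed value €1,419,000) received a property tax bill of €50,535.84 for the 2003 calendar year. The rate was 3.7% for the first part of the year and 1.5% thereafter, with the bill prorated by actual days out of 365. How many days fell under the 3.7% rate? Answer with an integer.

Let d = days at the first rate; then 365 − d days at the second rate.
€1,419,000 × [3.7%·d + 1.5%·(365−d)] / 365 = €50,535.84
Solving gives d = 342, so the new rate took effect on 9 Dec 2003.

342 days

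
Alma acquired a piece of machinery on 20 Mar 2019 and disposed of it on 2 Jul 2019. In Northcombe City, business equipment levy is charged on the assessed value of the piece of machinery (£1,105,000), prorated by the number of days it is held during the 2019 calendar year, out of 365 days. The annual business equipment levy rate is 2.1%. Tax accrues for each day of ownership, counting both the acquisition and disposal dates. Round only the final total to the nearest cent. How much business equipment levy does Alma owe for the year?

£6,675.41

Days held (20 Mar – 2 Jul 2019): 105 out of 365
Tax = £1,105,000 × 2.1% × 105/365 = £6,675.4110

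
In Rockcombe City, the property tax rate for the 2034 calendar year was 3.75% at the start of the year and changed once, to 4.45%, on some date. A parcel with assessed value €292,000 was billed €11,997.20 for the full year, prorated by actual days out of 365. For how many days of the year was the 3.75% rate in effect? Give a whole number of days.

178 days

Let d = days at the first rate; then 365 − d days at the second rate.
€292,000 × [3.75%·d + 4.45%·(365−d)] / 365 = €11,997.20
Solving gives d = 178, so the new rate took effect on 28 Jun 2034.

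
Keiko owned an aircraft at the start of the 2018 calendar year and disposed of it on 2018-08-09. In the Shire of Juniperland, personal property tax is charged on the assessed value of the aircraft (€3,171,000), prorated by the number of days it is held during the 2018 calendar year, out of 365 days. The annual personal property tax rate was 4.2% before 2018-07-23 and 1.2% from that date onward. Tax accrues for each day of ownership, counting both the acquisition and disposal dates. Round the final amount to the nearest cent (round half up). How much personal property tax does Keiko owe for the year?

€75,947.62

2018-01-01 to 2018-07-22: 203 days at 4.2% → €3,171,000 × 4.2% × 203/365 = €74,071.0849
2018-07-23 to 2018-08-09: 18 days at 1.2% → €3,171,000 × 1.2% × 18/365 = €1,876.5370
Total = €75,947.6219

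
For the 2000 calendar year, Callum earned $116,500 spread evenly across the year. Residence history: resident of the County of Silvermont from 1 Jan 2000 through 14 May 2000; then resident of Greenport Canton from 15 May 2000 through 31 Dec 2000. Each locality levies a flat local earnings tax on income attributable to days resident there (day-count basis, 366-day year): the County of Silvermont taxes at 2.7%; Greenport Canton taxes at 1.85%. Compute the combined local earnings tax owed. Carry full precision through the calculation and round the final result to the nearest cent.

The County of Silvermont, 1 Jan – 14 May 2000: 135 days → $116,500 × 2.7% × 135/366 = $1,160.2254
Greenport Canton, 15 May – 31 Dec 2000: 231 days → $116,500 × 1.85% × 231/366 = $1,360.2807
Total = $2,520.5061

$2,520.51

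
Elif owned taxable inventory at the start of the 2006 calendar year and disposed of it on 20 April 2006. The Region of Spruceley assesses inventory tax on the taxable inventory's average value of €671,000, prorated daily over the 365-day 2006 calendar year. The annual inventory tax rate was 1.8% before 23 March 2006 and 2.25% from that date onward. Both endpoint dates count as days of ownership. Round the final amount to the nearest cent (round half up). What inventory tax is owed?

1 January – 22 March 2006: 81 days at 1.8% → €671,000 × 1.8% × 81/365 = €2,680.3233
23 March – 20 April 2006: 29 days at 2.25% → €671,000 × 2.25% × 29/365 = €1,199.5274
Total = €3,879.8507

€3,879.85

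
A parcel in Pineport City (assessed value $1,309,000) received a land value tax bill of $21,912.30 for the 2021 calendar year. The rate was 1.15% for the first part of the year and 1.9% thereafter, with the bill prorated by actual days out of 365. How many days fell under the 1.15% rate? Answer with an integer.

110 days

Let d = days at the first rate; then 365 − d days at the second rate.
$1,309,000 × [1.15%·d + 1.9%·(365−d)] / 365 = $21,912.30
Solving gives d = 110, so the new rate took effect on 21 Apr 2021.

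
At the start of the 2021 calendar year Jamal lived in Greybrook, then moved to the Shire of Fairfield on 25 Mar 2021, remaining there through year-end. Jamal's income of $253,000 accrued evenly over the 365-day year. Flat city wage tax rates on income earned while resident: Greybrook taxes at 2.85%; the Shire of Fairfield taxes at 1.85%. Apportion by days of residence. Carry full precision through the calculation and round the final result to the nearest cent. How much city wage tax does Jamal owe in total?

Greybrook, 1 Jan – 24 Mar 2021: 83 days → $253,000 × 2.85% × 83/365 = $1,639.6479
The Shire of Fairfield, 25 Mar – 31 Dec 2021: 282 days → $253,000 × 1.85% × 282/365 = $3,616.1671
Total = $5,255.8151

$5,255.82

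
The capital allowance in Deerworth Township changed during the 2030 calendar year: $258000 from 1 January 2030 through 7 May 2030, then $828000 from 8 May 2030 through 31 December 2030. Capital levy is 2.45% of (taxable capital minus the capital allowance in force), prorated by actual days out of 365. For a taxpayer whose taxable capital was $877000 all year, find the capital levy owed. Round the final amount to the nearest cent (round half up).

1 January – 7 May 2030: 127 days, exemption $258000 → ($877000 − $258000) × 2.45% × 127/365 = $5276.7630
8 May – 31 December 2030: 238 days, exemption $828000 → ($877000 − $828000) × 2.45% × 238/365 = $782.7918
Total = $6059.5548

$6059.55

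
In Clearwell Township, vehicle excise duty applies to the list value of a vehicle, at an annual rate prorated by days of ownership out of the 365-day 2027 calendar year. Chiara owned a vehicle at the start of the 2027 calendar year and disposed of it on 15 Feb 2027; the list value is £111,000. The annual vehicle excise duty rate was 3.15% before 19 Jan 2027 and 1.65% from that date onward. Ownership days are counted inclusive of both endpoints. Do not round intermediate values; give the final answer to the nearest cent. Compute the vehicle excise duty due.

1 Jan – 18 Jan 2027: 18 days at 3.15% → £111,000 × 3.15% × 18/365 = £172.4301
19 Jan – 15 Feb 2027: 28 days at 1.65% → £111,000 × 1.65% × 28/365 = £140.4986
Total = £312.9288

£312.93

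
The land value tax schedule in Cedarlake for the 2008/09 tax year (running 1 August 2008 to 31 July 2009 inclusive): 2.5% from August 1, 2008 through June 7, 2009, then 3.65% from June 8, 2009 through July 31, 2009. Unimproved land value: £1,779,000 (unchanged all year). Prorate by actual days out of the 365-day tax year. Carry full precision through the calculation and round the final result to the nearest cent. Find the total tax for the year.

August 1, 2008 – June 7, 2009: 311 days at 2.5% → £1,779,000 × 2.5% × 311/365 = £37,895.1370
June 8 – July 31, 2009: 54 days at 3.65% → £1,779,000 × 3.65% × 54/365 = £9,606.6000
Total = £47,501.7370

£47,501.74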